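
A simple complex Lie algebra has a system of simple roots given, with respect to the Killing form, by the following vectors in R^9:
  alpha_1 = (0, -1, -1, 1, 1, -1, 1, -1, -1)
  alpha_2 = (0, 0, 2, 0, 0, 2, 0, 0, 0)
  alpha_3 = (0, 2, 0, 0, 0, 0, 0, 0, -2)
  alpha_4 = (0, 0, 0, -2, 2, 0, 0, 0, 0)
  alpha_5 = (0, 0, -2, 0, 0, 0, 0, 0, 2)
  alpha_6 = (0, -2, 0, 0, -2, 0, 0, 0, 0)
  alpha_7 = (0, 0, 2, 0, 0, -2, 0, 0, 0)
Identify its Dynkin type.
E_7

Compute the Cartan integers a_ij = 2(alpha_i, alpha_j)/(alpha_j, alpha_j); the resulting 7x7 Cartan matrix is
[[2, -1, 0, 0, 0, 0, 0], [-1, 2, 0, 0, -1, 0, 0], [0, 0, 2, 0, -1, -1, 0], [0, 0, 0, 2, 0, -1, 0], [0, -1, -1, 0, 2, 0, -1], [0, 0, -1, -1, 0, 2, 0], [0, 0, 0, 0, -1, 0, 2]].
All simple roots have the same length, so the diagram is simply laced. The associated Dynkin diagram is a chain of 6 nodes with one extra node attached to the third node from one end (E_7), so the type is E_7.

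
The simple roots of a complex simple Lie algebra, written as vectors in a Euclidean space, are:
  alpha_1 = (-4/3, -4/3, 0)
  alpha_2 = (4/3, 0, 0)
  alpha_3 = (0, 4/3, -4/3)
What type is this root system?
B3

Compute the Cartan integers a_ij = 2(alpha_i, alpha_j)/(alpha_j, alpha_j); the resulting 3x3 Cartan matrix is
[[2, -2, -1], [-1, 2, 0], [-1, 0, 2]].
The roots have two lengths (squared-length ratio 2:1); the short ones are alpha_{2}. The associated Dynkin diagram is a chain of 3 nodes with a double edge at one end; the terminal node there is the unique short simple root (B_3), so the type is B_3 (the algebra so(7)).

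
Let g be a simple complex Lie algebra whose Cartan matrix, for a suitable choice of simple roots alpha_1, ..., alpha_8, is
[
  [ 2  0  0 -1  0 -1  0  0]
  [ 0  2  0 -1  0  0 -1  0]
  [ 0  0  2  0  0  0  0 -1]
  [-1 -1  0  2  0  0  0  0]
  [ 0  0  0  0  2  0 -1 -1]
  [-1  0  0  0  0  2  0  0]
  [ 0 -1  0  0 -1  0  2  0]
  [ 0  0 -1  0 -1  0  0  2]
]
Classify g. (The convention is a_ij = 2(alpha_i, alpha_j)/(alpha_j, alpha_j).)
A_8

The matrix has rank 8 with 2's on the diagonal. Reading the off-diagonal entries as Dynkin edges (a single edge where a_ij = a_ji = -1; a double or triple edge where a_ij * a_ji = 2 or 3), the diagram is a chain of 8 nodes with single edges (A_8). One simple-root ordering that puts it in standard form is (alpha_3, alpha_8, alpha_5, alpha_7, alpha_2, alpha_4, alpha_1, alpha_6). So the algebra is type A_8, i.e. sl(9).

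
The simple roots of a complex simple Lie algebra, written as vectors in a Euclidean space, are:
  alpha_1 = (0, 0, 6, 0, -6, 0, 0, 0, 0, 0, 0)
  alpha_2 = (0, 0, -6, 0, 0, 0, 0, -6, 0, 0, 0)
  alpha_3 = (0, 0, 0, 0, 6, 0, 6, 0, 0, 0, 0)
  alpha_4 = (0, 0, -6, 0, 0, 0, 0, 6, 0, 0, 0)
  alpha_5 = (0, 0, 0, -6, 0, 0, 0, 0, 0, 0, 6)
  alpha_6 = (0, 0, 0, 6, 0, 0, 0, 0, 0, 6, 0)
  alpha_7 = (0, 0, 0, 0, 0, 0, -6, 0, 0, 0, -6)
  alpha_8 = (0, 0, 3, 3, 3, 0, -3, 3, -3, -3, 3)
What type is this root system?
type E_8

Compute the Cartan integers a_ij = 2(alpha_i, alpha_j)/(alpha_j, alpha_j); the resulting 8x8 Cartan matrix is
[[2, -1, -1, -1, 0, 0, 0, 0], [-1, 2, 0, 0, 0, 0, 0, -1], [-1, 0, 2, 0, 0, 0, -1, 0], [-1, 0, 0, 2, 0, 0, 0, 0], [0, 0, 0, 0, 2, -1, -1, 0], [0, 0, 0, 0, -1, 2, 0, 0], [0, 0, -1, 0, -1, 0, 2, 0], [0, -1, 0, 0, 0, 0, 0, 2]].
All simple roots have the same length, so the diagram is simply laced. The associated Dynkin diagram is a chain of 7 nodes with one extra node attached to the third node from one end (E_8), so the type is E_8.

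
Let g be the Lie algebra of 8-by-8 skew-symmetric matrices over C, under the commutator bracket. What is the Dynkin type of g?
D_4

This is so(8) with 8 even, which has dimension 8(8-1)/2 = 28 and rank 8/2 = 4. In the classification of classical Lie algebras, the orthogonal algebra so(2n) in an even number of variables has type D_n; here n = 4, so the Dynkin diagram is a chain of 2 nodes with a fork of two nodes at one end (D_4). Hence the type is D_4.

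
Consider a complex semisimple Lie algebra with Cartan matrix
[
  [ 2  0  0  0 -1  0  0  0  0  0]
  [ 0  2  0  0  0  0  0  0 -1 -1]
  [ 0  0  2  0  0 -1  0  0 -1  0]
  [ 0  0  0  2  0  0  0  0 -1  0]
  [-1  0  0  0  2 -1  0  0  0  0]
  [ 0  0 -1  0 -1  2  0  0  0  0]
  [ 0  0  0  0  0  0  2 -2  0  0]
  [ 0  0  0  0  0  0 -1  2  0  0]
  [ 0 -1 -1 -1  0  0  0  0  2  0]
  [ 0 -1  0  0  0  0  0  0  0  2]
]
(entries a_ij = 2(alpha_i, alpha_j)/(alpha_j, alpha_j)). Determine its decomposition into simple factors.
The diagram associated to this matrix has two connected components: the simple roots {alpha_7, alpha_8} form a chain of 2 nodes with a double edge at one end; the terminal node there is the unique short simple root (B_2), and {alpha_1, alpha_2, alpha_3, alpha_4, alpha_5, alpha_6, alpha_9, alpha_10} form a chain of 7 nodes with one extra node attached to the third node from one end (E_8). A semisimple Lie algebra decomposes uniquely as the direct sum of simple ideals, one per connected component of its Dynkin diagram, so g ≅ B_2 ⊕ E_8 (dimension 10 + 248 = 258).

B2 ⊕ E8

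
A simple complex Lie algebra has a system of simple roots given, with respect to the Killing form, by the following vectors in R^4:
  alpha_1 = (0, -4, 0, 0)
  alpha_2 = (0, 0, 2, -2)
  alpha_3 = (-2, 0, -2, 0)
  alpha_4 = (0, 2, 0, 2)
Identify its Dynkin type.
C4

Compute the Cartan integers a_ij = 2(alpha_i, alpha_j)/(alpha_j, alpha_j); the resulting 4x4 Cartan matrix is
[[2, 0, 0, -2], [0, 2, -1, -1], [0, -1, 2, 0], [-1, -1, 0, 2]].
The roots have two lengths (squared-length ratio 2:1); the short ones are alpha_{2,3,4}. The associated Dynkin diagram is a chain of 4 nodes with a double edge at one end; the terminal node there is the unique long simple root (C_4), so the type is C_4 (the algebra sp(8)).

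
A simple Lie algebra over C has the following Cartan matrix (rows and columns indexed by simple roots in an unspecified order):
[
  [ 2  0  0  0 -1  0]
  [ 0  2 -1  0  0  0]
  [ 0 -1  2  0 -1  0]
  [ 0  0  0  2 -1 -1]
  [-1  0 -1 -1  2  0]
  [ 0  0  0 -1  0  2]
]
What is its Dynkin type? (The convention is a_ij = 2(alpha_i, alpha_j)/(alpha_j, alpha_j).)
The matrix has rank 6 with 2's on the diagonal. Reading the off-diagonal entries as Dynkin edges (a single edge where a_ij = a_ji = -1; a double or triple edge where a_ij * a_ji = 2 or 3), the diagram is a chain of 5 nodes with one extra node attached to the third node from one end (E_6). One simple-root ordering that puts it in standard form is (alpha_6, alpha_1, alpha_4, alpha_5, alpha_3, alpha_2). So the algebra is type E_6.

type E_6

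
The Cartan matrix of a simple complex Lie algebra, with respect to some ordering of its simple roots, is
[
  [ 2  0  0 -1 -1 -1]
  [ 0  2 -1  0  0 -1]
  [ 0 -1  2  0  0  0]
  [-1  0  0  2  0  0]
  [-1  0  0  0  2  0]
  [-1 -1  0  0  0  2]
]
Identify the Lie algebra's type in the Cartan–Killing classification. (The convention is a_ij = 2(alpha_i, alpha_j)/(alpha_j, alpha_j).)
The matrix has rank 6 with 2's on the diagonal. Reading the off-diagonal entries as Dynkin edges (a single edge where a_ij = a_ji = -1; a double or triple edge where a_ij * a_ji = 2 or 3), the diagram is a chain of 4 nodes with a fork of two nodes at one end (D_6). One simple-root ordering that puts it in standard form is (alpha_3, alpha_2, alpha_6, alpha_1, alpha_5, alpha_4). So the algebra is type D_6, i.e. so(12).

type D_6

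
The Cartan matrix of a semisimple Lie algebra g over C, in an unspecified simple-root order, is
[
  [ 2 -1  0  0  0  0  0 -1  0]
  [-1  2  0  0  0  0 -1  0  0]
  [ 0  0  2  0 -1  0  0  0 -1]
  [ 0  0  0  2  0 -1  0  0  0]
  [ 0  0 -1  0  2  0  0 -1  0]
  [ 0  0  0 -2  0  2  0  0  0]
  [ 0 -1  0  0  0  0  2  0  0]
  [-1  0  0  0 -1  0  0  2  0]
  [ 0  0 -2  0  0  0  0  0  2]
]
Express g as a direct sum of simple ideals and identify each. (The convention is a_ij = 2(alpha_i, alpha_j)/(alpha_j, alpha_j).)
The diagram associated to this matrix has two connected components: the simple roots {alpha_4, alpha_6} form a chain of 2 nodes with a double edge at one end; the terminal node there is the unique short simple root (B_2), and {alpha_1, alpha_2, alpha_3, alpha_5, alpha_7, alpha_8, alpha_9} form a chain of 7 nodes with a double edge at one end; the terminal node there is the unique long simple root (C_7). A semisimple Lie algebra decomposes uniquely as the direct sum of simple ideals, one per connected component of its Dynkin diagram, so g ≅ B_2 ⊕ C_7 (dimension 10 + 105 = 115).

B_2 + C_7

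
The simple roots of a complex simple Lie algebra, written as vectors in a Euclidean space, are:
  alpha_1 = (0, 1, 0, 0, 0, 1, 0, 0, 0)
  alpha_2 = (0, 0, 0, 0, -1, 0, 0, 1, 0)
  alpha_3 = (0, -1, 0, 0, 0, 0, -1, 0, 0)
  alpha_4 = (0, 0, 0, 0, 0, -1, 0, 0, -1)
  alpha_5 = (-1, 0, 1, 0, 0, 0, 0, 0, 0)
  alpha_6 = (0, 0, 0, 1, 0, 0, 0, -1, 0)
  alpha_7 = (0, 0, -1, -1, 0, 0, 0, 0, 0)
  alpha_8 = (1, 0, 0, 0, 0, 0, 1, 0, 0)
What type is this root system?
Compute the Cartan integers a_ij = 2(alpha_i, alpha_j)/(alpha_j, alpha_j); the resulting 8x8 Cartan matrix is
[[2, 0, -1, -1, 0, 0, 0, 0], [0, 2, 0, 0, 0, -1, 0, 0], [-1, 0, 2, 0, 0, 0, 0, -1], [-1, 0, 0, 2, 0, 0, 0, 0], [0, 0, 0, 0, 2, 0, -1, -1], [0, -1, 0, 0, 0, 2, -1, 0], [0, 0, 0, 0, -1, -1, 2, 0], [0, 0, -1, 0, -1, 0, 0, 2]].
All simple roots have the same length, so the diagram is simply laced. The associated Dynkin diagram is a chain of 8 nodes with single edges (A_8), so the type is A_8 (the algebra sl(9)).

type A_8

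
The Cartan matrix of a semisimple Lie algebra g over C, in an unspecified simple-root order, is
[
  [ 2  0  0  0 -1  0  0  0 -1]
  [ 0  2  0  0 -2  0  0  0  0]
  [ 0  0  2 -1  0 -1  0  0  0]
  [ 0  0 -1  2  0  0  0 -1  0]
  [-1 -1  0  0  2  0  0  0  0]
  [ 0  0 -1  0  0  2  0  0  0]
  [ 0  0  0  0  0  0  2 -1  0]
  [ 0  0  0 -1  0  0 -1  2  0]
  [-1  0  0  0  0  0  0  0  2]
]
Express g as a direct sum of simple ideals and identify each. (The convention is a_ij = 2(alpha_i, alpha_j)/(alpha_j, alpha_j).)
The diagram associated to this matrix has two connected components: the simple roots {alpha_3, alpha_4, alpha_6, alpha_7, alpha_8} form a chain of 5 nodes with single edges (A_5), and {alpha_1, alpha_2, alpha_5, alpha_9} form a chain of 4 nodes with a double edge at one end; the terminal node there is the unique long simple root (C_4). A semisimple Lie algebra decomposes uniquely as the direct sum of simple ideals, one per connected component of its Dynkin diagram, so g ≅ A_5 ⊕ C_4 (dimension 35 + 36 = 71).

A5 + C4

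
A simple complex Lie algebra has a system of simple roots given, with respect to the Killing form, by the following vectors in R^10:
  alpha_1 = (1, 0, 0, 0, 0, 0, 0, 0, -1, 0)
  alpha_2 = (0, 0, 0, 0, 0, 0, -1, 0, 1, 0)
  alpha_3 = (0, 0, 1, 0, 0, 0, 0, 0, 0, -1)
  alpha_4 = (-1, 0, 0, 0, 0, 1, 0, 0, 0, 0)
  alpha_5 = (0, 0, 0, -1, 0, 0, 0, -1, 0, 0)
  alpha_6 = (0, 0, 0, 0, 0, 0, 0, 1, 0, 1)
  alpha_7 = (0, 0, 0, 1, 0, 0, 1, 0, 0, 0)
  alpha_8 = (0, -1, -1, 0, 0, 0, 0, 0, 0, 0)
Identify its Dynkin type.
Compute the Cartan integers a_ij = 2(alpha_i, alpha_j)/(alpha_j, alpha_j); the resulting 8x8 Cartan matrix is
[[2, -1, 0, -1, 0, 0, 0, 0], [-1, 2, 0, 0, 0, 0, -1, 0], [0, 0, 2, 0, 0, -1, 0, -1], [-1, 0, 0, 2, 0, 0, 0, 0], [0, 0, 0, 0, 2, -1, -1, 0], [0, 0, -1, 0, -1, 2, 0, 0], [0, -1, 0, 0, -1, 0, 2, 0], [0, 0, -1, 0, 0, 0, 0, 2]].
All simple roots have the same length, so the diagram is simply laced. The associated Dynkin diagram is a chain of 8 nodes with single edges (A_8), so the type is A_8 (the algebra sl(9)).

A_8 (sl(9))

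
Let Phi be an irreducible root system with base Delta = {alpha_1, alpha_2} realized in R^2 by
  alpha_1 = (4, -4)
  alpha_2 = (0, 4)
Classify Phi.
Compute the Cartan integers a_ij = 2(alpha_i, alpha_j)/(alpha_j, alpha_j); the resulting 2x2 Cartan matrix is
[[2, -2], [-1, 2]].
The roots have two lengths (squared-length ratio 2:1); the short ones are alpha_{2}. The associated Dynkin diagram is a chain of 2 nodes with a double edge at one end; the terminal node there is the unique short simple root (B_2), so the type is B_2 (the algebra so(5)).

B_2 (so(5))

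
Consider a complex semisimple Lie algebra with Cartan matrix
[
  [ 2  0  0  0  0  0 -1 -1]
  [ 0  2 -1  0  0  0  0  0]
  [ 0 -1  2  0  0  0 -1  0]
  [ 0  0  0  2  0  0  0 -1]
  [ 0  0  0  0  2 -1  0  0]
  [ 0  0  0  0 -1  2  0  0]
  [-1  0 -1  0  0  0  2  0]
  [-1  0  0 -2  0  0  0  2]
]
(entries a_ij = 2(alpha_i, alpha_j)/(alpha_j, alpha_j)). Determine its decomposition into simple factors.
The diagram associated to this matrix has two connected components: the simple roots {alpha_5, alpha_6} form a chain of 2 nodes with single edges (A_2), and {alpha_1, alpha_2, alpha_3, alpha_4, alpha_7, alpha_8} form a chain of 6 nodes with a double edge at one end; the terminal node there is the unique short simple root (B_6). A semisimple Lie algebra decomposes uniquely as the direct sum of simple ideals, one per connected component of its Dynkin diagram, so g ≅ A_2 ⊕ B_6 (dimension 8 + 78 = 86).

type A_2 ⊕ type B_6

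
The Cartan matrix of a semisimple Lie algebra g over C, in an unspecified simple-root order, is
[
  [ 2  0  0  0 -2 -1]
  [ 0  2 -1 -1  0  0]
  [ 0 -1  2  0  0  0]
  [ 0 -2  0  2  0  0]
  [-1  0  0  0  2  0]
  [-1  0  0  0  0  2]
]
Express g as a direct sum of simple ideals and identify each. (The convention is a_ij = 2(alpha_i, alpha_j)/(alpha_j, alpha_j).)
type B_3 ⊕ type C_3

The diagram associated to this matrix has two connected components: the simple roots {alpha_1, alpha_5, alpha_6} form a chain of 3 nodes with a double edge at one end; the terminal node there is the unique short simple root (B_3), and {alpha_2, alpha_3, alpha_4} form a chain of 3 nodes with a double edge at one end; the terminal node there is the unique long simple root (C_3). A semisimple Lie algebra decomposes uniquely as the direct sum of simple ideals, one per connected component of its Dynkin diagram, so g ≅ B_3 ⊕ C_3 (dimension 21 + 21 = 42).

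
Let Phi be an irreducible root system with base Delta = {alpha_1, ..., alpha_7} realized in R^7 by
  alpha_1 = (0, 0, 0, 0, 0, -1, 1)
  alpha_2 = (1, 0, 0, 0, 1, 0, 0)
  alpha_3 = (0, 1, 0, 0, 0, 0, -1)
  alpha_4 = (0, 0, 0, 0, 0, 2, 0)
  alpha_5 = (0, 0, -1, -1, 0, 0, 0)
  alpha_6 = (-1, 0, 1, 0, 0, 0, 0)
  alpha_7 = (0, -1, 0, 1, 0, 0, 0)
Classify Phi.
C7

Compute the Cartan integers a_ij = 2(alpha_i, alpha_j)/(alpha_j, alpha_j); the resulting 7x7 Cartan matrix is
[[2, 0, -1, -1, 0, 0, 0], [0, 2, 0, 0, 0, -1, 0], [-1, 0, 2, 0, 0, 0, -1], [-2, 0, 0, 2, 0, 0, 0], [0, 0, 0, 0, 2, -1, -1], [0, -1, 0, 0, -1, 2, 0], [0, 0, -1, 0, -1, 0, 2]].
The roots have two lengths (squared-length ratio 2:1); the short ones are alpha_{1,2,3,5,6,7}. The associated Dynkin diagram is a chain of 7 nodes with a double edge at one end; the terminal node there is the unique long simple root (C_7), so the type is C_7 (the algebra sp(14)).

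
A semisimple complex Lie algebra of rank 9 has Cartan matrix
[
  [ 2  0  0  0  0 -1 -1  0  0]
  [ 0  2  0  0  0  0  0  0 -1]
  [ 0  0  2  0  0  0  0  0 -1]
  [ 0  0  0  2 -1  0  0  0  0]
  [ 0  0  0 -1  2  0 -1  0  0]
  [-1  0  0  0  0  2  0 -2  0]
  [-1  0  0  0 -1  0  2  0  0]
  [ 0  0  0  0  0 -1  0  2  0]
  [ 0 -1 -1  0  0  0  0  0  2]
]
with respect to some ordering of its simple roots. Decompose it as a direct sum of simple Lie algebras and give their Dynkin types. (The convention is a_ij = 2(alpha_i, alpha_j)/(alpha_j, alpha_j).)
The diagram associated to this matrix has two connected components: the simple roots {alpha_2, alpha_3, alpha_9} form a chain of 3 nodes with single edges (A_3), and {alpha_1, alpha_4, alpha_5, alpha_6, alpha_7, alpha_8} form a chain of 6 nodes with a double edge at one end; the terminal node there is the unique short simple root (B_6). A semisimple Lie algebra decomposes uniquely as the direct sum of simple ideals, one per connected component of its Dynkin diagram, so g ≅ A_3 ⊕ B_6 (dimension 15 + 78 = 93).

type A_3 + type B_6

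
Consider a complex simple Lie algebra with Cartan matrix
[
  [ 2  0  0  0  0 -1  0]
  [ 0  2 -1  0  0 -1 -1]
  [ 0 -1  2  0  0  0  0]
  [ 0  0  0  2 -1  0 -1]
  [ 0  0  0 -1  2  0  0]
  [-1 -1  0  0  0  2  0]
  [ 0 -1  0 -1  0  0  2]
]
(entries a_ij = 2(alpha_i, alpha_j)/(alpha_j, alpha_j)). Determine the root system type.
The matrix has rank 7 with 2's on the diagonal. Reading the off-diagonal entries as Dynkin edges (a single edge where a_ij = a_ji = -1; a double or triple edge where a_ij * a_ji = 2 or 3), the diagram is a chain of 6 nodes with one extra node attached to the third node from one end (E_7). One simple-root ordering that puts it in standard form is (alpha_1, alpha_3, alpha_6, alpha_2, alpha_7, alpha_4, alpha_5). So the algebra is type E_7.

E_7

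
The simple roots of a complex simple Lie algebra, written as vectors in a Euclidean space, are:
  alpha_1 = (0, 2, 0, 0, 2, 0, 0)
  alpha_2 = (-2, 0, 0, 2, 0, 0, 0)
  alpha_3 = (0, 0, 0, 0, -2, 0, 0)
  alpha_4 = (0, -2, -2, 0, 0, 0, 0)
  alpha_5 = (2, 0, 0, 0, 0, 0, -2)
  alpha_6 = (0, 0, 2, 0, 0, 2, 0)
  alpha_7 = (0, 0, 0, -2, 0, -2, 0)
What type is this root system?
B7

Compute the Cartan integers a_ij = 2(alpha_i, alpha_j)/(alpha_j, alpha_j); the resulting 7x7 Cartan matrix is
[[2, 0, -2, -1, 0, 0, 0], [0, 2, 0, 0, -1, 0, -1], [-1, 0, 2, 0, 0, 0, 0], [-1, 0, 0, 2, 0, -1, 0], [0, -1, 0, 0, 2, 0, 0], [0, 0, 0, -1, 0, 2, -1], [0, -1, 0, 0, 0, -1, 2]].
The roots have two lengths (squared-length ratio 2:1); the short ones are alpha_{3}. The associated Dynkin diagram is a chain of 7 nodes with a double edge at one end; the terminal node there is the unique short simple root (B_7), so the type is B_7 (the algebra so(15)).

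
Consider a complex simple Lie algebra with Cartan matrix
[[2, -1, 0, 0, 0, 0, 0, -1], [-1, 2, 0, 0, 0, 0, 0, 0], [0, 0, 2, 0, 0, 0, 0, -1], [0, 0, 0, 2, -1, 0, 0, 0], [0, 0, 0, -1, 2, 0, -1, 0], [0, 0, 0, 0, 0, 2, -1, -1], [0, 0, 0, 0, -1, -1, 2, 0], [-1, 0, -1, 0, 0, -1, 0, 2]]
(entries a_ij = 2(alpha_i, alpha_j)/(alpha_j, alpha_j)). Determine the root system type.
The matrix has rank 8 with 2's on the diagonal. Reading the off-diagonal entries as Dynkin edges (a single edge where a_ij = a_ji = -1; a double or triple edge where a_ij * a_ji = 2 or 3), the diagram is a chain of 7 nodes with one extra node attached to the third node from one end (E_8). One simple-root ordering that puts it in standard form is (alpha_2, alpha_3, alpha_1, alpha_8, alpha_6, alpha_7, alpha_5, alpha_4). So the algebra is type E_8.

E_8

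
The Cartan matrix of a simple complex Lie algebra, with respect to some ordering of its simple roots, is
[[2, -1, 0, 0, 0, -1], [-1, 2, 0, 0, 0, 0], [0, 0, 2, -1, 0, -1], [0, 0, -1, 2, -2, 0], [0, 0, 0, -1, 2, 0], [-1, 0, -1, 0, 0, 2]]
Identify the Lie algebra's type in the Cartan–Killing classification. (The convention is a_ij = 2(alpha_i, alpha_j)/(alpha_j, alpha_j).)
The matrix has rank 6 with 2's on the diagonal. Reading the off-diagonal entries as Dynkin edges (a single edge where a_ij = a_ji = -1; a double or triple edge where a_ij * a_ji = 2 or 3), the diagram is a chain of 6 nodes with a double edge at one end; the terminal node there is the unique short simple root (B_6). One simple-root ordering that puts it in standard form is (alpha_2, alpha_1, alpha_6, alpha_3, alpha_4, alpha_5). So the algebra is type B_6, i.e. so(13).

B_6 (so(13))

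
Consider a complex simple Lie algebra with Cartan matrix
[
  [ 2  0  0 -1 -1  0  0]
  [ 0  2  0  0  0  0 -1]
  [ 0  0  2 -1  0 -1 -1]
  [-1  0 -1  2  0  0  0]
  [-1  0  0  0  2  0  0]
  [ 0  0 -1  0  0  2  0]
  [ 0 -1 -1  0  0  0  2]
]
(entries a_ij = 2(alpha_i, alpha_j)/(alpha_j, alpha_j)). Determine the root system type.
The matrix has rank 7 with 2's on the diagonal. Reading the off-diagonal entries as Dynkin edges (a single edge where a_ij = a_ji = -1; a double or triple edge where a_ij * a_ji = 2 or 3), the diagram is a chain of 6 nodes with one extra node attached to the third node from one end (E_7). One simple-root ordering that puts it in standard form is (alpha_2, alpha_6, alpha_7, alpha_3, alpha_4, alpha_1, alpha_5). So the algebra is type E_7.

type E_7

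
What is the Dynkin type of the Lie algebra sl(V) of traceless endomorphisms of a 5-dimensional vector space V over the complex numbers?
This is sl(5), which has dimension 5^2 - 1 = 24 and rank 5 - 1 = 4 (a Cartan subalgebra is the diagonal traceless matrices). In the classification of classical Lie algebras, the special linear algebra sl(n+1) has type A_n; here n = 4, so the Dynkin diagram is a chain of 4 nodes with single edges (A_4). Hence the type is A_4.

A_4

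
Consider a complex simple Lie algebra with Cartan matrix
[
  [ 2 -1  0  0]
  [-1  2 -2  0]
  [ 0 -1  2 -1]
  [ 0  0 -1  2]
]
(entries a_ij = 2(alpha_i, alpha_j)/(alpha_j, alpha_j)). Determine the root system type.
The matrix has rank 4 with 2's on the diagonal. Reading the off-diagonal entries as Dynkin edges (a single edge where a_ij = a_ji = -1; a double or triple edge where a_ij * a_ji = 2 or 3), the diagram is a chain of 4 nodes with a double edge between the middle two (F_4). One simple-root ordering that puts it in standard form is (alpha_1, alpha_2, alpha_3, alpha_4). So the algebra is type F_4.

F_4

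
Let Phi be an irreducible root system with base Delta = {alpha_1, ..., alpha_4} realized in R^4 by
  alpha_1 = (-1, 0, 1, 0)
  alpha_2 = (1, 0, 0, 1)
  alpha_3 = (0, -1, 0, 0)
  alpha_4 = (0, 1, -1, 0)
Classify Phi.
Compute the Cartan integers a_ij = 2(alpha_i, alpha_j)/(alpha_j, alpha_j); the resulting 4x4 Cartan matrix is
[[2, -1, 0, -1], [-1, 2, 0, 0], [0, 0, 2, -1], [-1, 0, -2, 2]].
The roots have two lengths (squared-length ratio 2:1); the short ones are alpha_{3}. The associated Dynkin diagram is a chain of 4 nodes with a double edge at one end; the terminal node there is the unique short simple root (B_4), so the type is B_4 (the algebra so(9)).

B_4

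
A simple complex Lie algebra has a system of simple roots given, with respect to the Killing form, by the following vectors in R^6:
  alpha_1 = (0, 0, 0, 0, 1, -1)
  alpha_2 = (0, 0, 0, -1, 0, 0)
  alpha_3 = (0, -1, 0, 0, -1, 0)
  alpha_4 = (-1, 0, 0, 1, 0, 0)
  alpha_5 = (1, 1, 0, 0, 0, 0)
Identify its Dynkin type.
Compute the Cartan integers a_ij = 2(alpha_i, alpha_j)/(alpha_j, alpha_j); the resulting 5x5 Cartan matrix is
[[2, 0, -1, 0, 0], [0, 2, 0, -1, 0], [-1, 0, 2, 0, -1], [0, -2, 0, 2, -1], [0, 0, -1, -1, 2]].
The roots have two lengths (squared-length ratio 2:1); the short ones are alpha_{2}. The associated Dynkin diagram is a chain of 5 nodes with a double edge at one end; the terminal node there is the unique short simple root (B_5), so the type is B_5 (the algebra so(11)).

B_5 (so(11))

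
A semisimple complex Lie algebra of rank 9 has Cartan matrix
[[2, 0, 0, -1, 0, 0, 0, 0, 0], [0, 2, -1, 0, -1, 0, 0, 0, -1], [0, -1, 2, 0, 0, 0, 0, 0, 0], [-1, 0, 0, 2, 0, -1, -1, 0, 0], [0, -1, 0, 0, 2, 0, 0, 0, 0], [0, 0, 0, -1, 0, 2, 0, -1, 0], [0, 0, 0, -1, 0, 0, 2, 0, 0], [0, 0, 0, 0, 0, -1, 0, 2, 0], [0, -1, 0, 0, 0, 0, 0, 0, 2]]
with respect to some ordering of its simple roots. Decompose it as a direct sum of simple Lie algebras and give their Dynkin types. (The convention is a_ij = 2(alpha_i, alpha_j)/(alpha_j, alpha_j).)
D4 + D5

The diagram associated to this matrix has two connected components: the simple roots {alpha_2, alpha_3, alpha_5, alpha_9} form a chain of 2 nodes with a fork of two nodes at one end (D_4), and {alpha_1, alpha_4, alpha_6, alpha_7, alpha_8} form a chain of 3 nodes with a fork of two nodes at one end (D_5). A semisimple Lie algebra decomposes uniquely as the direct sum of simple ideals, one per connected component of its Dynkin diagram, so g ≅ D_4 ⊕ D_5 (dimension 28 + 45 = 73).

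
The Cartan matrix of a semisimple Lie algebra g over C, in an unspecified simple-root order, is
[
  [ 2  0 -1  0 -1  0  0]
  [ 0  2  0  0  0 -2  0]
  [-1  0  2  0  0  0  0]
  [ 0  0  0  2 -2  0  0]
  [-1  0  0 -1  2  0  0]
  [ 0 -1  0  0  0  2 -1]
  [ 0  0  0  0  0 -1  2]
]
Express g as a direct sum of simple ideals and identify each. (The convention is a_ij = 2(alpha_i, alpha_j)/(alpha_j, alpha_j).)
The diagram associated to this matrix has two connected components: the simple roots {alpha_2, alpha_6, alpha_7} form a chain of 3 nodes with a double edge at one end; the terminal node there is the unique long simple root (C_3), and {alpha_1, alpha_3, alpha_4, alpha_5} form a chain of 4 nodes with a double edge at one end; the terminal node there is the unique long simple root (C_4). A semisimple Lie algebra decomposes uniquely as the direct sum of simple ideals, one per connected component of its Dynkin diagram, so g ≅ C_3 ⊕ C_4 (dimension 21 + 36 = 57).

C_3 (sp(6)) ⊕ C_4 (sp(8))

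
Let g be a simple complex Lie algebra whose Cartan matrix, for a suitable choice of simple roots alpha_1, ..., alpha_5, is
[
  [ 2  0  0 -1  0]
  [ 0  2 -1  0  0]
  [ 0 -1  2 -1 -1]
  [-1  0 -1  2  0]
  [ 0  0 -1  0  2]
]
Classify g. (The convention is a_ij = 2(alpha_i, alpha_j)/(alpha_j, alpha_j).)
type D_5

The matrix has rank 5 with 2's on the diagonal. Reading the off-diagonal entries as Dynkin edges (a single edge where a_ij = a_ji = -1; a double or triple edge where a_ij * a_ji = 2 or 3), the diagram is a chain of 3 nodes with a fork of two nodes at one end (D_5). One simple-root ordering that puts it in standard form is (alpha_1, alpha_4, alpha_3, alpha_2, alpha_5). So the algebra is type D_5, i.e. so(10).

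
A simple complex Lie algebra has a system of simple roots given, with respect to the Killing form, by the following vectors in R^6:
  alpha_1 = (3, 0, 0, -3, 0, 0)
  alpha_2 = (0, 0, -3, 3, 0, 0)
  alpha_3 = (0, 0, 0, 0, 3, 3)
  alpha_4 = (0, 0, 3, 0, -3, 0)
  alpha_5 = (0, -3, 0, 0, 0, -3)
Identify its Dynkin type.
Compute the Cartan integers a_ij = 2(alpha_i, alpha_j)/(alpha_j, alpha_j); the resulting 5x5 Cartan matrix is
[[2, -1, 0, 0, 0], [-1, 2, 0, -1, 0], [0, 0, 2, -1, -1], [0, -1, -1, 2, 0], [0, 0, -1, 0, 2]].
All simple roots have the same length, so the diagram is simply laced. The associated Dynkin diagram is a chain of 5 nodes with single edges (A_5), so the type is A_5 (the algebra sl(6)).

type A_5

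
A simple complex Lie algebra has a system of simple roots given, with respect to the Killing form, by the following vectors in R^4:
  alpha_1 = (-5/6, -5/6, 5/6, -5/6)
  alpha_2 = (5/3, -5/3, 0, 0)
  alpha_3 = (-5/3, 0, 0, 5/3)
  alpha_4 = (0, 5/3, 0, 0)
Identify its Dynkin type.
Compute the Cartan integers a_ij = 2(alpha_i, alpha_j)/(alpha_j, alpha_j); the resulting 4x4 Cartan matrix is
[[2, 0, 0, -1], [0, 2, -1, -2], [0, -1, 2, 0], [-1, -1, 0, 2]].
The roots have two lengths (squared-length ratio 2:1); the short ones are alpha_{1,4}. The associated Dynkin diagram is a chain of 4 nodes with a double edge between the middle two (F_4), so the type is F_4.

F_4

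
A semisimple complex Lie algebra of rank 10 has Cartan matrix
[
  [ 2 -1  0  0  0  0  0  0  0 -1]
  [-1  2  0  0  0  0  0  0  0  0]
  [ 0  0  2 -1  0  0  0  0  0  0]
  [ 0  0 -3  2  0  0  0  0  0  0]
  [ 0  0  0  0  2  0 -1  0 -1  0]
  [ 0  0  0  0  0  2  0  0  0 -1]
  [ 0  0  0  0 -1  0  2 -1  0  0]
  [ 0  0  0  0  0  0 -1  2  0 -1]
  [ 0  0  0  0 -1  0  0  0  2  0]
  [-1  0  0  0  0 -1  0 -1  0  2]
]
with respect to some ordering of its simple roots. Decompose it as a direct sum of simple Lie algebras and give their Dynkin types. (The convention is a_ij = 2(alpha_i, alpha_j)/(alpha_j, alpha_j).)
The diagram associated to this matrix has two connected components: the simple roots {alpha_1, alpha_2, alpha_5, alpha_6, alpha_7, alpha_8, alpha_9, alpha_10} form a chain of 7 nodes with one extra node attached to the third node from one end (E_8), and {alpha_3, alpha_4} form two nodes joined by a triple edge (G_2). A semisimple Lie algebra decomposes uniquely as the direct sum of simple ideals, one per connected component of its Dynkin diagram, so g ≅ E_8 ⊕ G_2 (dimension 248 + 14 = 262).

type E_8 ⊕ type G_2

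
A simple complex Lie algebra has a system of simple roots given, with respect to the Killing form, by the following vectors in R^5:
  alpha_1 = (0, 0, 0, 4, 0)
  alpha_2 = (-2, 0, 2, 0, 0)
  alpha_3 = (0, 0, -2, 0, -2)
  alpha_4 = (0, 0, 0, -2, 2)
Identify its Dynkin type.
Compute the Cartan integers a_ij = 2(alpha_i, alpha_j)/(alpha_j, alpha_j); the resulting 4x4 Cartan matrix is
[[2, 0, 0, -2], [0, 2, -1, 0], [0, -1, 2, -1], [-1, 0, -1, 2]].
The roots have two lengths (squared-length ratio 2:1); the short ones are alpha_{2,3,4}. The associated Dynkin diagram is a chain of 4 nodes with a double edge at one end; the terminal node there is the unique long simple root (C_4), so the type is C_4 (the algebra sp(8)).

C4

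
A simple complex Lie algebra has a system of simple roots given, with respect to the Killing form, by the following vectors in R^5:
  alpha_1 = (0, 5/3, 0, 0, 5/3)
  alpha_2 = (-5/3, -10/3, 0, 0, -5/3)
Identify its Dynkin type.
G_2

Compute the Cartan integers a_ij = 2(alpha_i, alpha_j)/(alpha_j, alpha_j); the resulting 2x2 Cartan matrix is
[[2, -1], [-3, 2]].
The roots have two lengths (squared-length ratio 3:1); the short ones are alpha_{1}. The associated Dynkin diagram is two nodes joined by a triple edge (G_2), so the type is G_2.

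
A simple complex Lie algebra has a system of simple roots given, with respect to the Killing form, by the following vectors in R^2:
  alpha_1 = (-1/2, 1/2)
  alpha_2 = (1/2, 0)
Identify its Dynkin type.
Compute the Cartan integers a_ij = 2(alpha_i, alpha_j)/(alpha_j, alpha_j); the resulting 2x2 Cartan matrix is
[[2, -2], [-1, 2]].
The roots have two lengths (squared-length ratio 2:1); the short ones are alpha_{2}. The associated Dynkin diagram is a chain of 2 nodes with a double edge at one end; the terminal node there is the unique short simple root (B_2), so the type is B_2 (the algebra so(5)).

type B_2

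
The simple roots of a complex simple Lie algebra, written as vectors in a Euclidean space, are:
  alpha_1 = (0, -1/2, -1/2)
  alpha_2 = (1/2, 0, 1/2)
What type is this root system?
type A_2

Compute the Cartan integers a_ij = 2(alpha_i, alpha_j)/(alpha_j, alpha_j); the resulting 2x2 Cartan matrix is
[[2, -1], [-1, 2]].
All simple roots have the same length, so the diagram is simply laced. The associated Dynkin diagram is a chain of 2 nodes with single edges (A_2), so the type is A_2 (the algebra sl(3)).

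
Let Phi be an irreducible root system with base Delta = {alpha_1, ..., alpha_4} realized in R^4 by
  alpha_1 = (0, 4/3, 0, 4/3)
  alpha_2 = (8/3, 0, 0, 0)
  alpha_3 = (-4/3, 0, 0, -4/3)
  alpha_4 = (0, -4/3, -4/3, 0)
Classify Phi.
C_4

Compute the Cartan integers a_ij = 2(alpha_i, alpha_j)/(alpha_j, alpha_j); the resulting 4x4 Cartan matrix is
[[2, 0, -1, -1], [0, 2, -2, 0], [-1, -1, 2, 0], [-1, 0, 0, 2]].
The roots have two lengths (squared-length ratio 2:1); the short ones are alpha_{1,3,4}. The associated Dynkin diagram is a chain of 4 nodes with a double edge at one end; the terminal node there is the unique long simple root (C_4), so the type is C_4 (the algebra sp(8)).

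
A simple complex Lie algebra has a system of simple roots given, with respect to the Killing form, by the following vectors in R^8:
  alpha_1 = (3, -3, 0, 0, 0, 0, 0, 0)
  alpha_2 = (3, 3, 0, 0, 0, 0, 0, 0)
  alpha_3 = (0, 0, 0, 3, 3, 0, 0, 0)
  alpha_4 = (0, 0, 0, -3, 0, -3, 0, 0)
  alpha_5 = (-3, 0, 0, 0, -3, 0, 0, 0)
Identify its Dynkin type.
D_5

Compute the Cartan integers a_ij = 2(alpha_i, alpha_j)/(alpha_j, alpha_j); the resulting 5x5 Cartan matrix is
[[2, 0, 0, 0, -1], [0, 2, 0, 0, -1], [0, 0, 2, -1, -1], [0, 0, -1, 2, 0], [-1, -1, -1, 0, 2]].
All simple roots have the same length, so the diagram is simply laced. The associated Dynkin diagram is a chain of 3 nodes with a fork of two nodes at one end (D_5), so the type is D_5 (the algebra so(10)).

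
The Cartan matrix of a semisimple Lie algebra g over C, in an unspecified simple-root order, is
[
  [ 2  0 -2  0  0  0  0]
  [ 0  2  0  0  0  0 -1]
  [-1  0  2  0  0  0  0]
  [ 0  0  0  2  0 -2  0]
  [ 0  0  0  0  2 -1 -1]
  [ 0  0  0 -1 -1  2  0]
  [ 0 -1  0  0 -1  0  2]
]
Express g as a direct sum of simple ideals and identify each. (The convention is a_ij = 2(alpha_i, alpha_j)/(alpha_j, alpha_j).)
B_2 ⊕ C_5

The diagram associated to this matrix has two connected components: the simple roots {alpha_1, alpha_3} form a chain of 2 nodes with a double edge at one end; the terminal node there is the unique short simple root (B_2), and {alpha_2, alpha_4, alpha_5, alpha_6, alpha_7} form a chain of 5 nodes with a double edge at one end; the terminal node there is the unique long simple root (C_5). A semisimple Lie algebra decomposes uniquely as the direct sum of simple ideals, one per connected component of its Dynkin diagram, so g ≅ B_2 ⊕ C_5 (dimension 10 + 55 = 65).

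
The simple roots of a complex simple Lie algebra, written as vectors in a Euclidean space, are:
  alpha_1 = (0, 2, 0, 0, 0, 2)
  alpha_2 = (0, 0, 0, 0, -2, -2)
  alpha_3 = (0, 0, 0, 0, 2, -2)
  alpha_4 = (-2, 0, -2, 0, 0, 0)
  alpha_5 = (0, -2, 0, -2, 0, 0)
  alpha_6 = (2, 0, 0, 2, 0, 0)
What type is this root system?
Compute the Cartan integers a_ij = 2(alpha_i, alpha_j)/(alpha_j, alpha_j); the resulting 6x6 Cartan matrix is
[[2, -1, -1, 0, -1, 0], [-1, 2, 0, 0, 0, 0], [-1, 0, 2, 0, 0, 0], [0, 0, 0, 2, 0, -1], [-1, 0, 0, 0, 2, -1], [0, 0, 0, -1, -1, 2]].
All simple roots have the same length, so the diagram is simply laced. The associated Dynkin diagram is a chain of 4 nodes with a fork of two nodes at one end (D_6), so the type is D_6 (the algebra so(12)).

D6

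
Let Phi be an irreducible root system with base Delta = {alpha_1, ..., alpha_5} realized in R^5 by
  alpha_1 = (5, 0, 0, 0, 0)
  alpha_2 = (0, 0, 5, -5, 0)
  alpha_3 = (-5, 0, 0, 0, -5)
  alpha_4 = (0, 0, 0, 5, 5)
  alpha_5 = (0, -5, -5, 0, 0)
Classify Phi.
B_5

Compute the Cartan integers a_ij = 2(alpha_i, alpha_j)/(alpha_j, alpha_j); the resulting 5x5 Cartan matrix is
[[2, 0, -1, 0, 0], [0, 2, 0, -1, -1], [-2, 0, 2, -1, 0], [0, -1, -1, 2, 0], [0, -1, 0, 0, 2]].
The roots have two lengths (squared-length ratio 2:1); the short ones are alpha_{1}. The associated Dynkin diagram is a chain of 5 nodes with a double edge at one end; the terminal node there is the unique short simple root (B_5), so the type is B_5 (the algebra so(11)).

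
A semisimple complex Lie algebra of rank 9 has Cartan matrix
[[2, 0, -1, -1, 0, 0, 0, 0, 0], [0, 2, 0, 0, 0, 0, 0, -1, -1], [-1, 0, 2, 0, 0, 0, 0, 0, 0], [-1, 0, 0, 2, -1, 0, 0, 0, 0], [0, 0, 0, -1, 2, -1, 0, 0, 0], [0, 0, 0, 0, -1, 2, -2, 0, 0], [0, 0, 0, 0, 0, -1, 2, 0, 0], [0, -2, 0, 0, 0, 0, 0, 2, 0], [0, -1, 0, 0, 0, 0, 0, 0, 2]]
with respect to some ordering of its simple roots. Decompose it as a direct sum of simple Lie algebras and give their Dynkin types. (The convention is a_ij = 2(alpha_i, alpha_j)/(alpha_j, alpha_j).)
B_6 ⊕ C_3

The diagram associated to this matrix has two connected components: the simple roots {alpha_1, alpha_3, alpha_4, alpha_5, alpha_6, alpha_7} form a chain of 6 nodes with a double edge at one end; the terminal node there is the unique short simple root (B_6), and {alpha_2, alpha_8, alpha_9} form a chain of 3 nodes with a double edge at one end; the terminal node there is the unique long simple root (C_3). A semisimple Lie algebra decomposes uniquely as the direct sum of simple ideals, one per connected component of its Dynkin diagram, so g ≅ B_6 ⊕ C_3 (dimension 78 + 21 = 99).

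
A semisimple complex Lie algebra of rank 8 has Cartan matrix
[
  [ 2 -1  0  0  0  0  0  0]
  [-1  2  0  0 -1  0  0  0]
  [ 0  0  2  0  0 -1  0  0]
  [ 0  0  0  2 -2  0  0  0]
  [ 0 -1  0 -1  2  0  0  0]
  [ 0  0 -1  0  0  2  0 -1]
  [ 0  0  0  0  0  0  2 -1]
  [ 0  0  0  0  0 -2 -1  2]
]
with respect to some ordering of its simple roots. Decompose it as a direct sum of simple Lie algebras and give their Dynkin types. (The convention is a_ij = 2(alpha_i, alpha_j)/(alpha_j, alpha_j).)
The diagram associated to this matrix has two connected components: the simple roots {alpha_1, alpha_2, alpha_4, alpha_5} form a chain of 4 nodes with a double edge at one end; the terminal node there is the unique long simple root (C_4), and {alpha_3, alpha_6, alpha_7, alpha_8} form a chain of 4 nodes with a double edge between the middle two (F_4). A semisimple Lie algebra decomposes uniquely as the direct sum of simple ideals, one per connected component of its Dynkin diagram, so g ≅ C_4 ⊕ F_4 (dimension 36 + 52 = 88).

C4 ⊕ F4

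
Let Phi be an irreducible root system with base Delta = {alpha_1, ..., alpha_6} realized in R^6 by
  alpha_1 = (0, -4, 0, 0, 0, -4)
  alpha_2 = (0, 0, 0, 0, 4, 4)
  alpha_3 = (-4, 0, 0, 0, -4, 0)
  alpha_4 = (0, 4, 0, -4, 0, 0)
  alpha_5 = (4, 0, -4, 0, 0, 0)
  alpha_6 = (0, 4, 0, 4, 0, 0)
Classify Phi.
type D_6

Compute the Cartan integers a_ij = 2(alpha_i, alpha_j)/(alpha_j, alpha_j); the resulting 6x6 Cartan matrix is
[[2, -1, 0, -1, 0, -1], [-1, 2, -1, 0, 0, 0], [0, -1, 2, 0, -1, 0], [-1, 0, 0, 2, 0, 0], [0, 0, -1, 0, 2, 0], [-1, 0, 0, 0, 0, 2]].
All simple roots have the same length, so the diagram is simply laced. The associated Dynkin diagram is a chain of 4 nodes with a fork of two nodes at one end (D_6), so the type is D_6 (the algebra so(12)).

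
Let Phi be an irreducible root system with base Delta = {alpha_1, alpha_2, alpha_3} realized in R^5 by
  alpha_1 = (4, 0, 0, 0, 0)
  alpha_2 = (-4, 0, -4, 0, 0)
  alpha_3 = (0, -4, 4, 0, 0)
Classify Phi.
B_3 (so(7))

Compute the Cartan integers a_ij = 2(alpha_i, alpha_j)/(alpha_j, alpha_j); the resulting 3x3 Cartan matrix is
[[2, -1, 0], [-2, 2, -1], [0, -1, 2]].
The roots have two lengths (squared-length ratio 2:1); the short ones are alpha_{1}. The associated Dynkin diagram is a chain of 3 nodes with a double edge at one end; the terminal node there is the unique short simple root (B_3), so the type is B_3 (the algebra so(7)).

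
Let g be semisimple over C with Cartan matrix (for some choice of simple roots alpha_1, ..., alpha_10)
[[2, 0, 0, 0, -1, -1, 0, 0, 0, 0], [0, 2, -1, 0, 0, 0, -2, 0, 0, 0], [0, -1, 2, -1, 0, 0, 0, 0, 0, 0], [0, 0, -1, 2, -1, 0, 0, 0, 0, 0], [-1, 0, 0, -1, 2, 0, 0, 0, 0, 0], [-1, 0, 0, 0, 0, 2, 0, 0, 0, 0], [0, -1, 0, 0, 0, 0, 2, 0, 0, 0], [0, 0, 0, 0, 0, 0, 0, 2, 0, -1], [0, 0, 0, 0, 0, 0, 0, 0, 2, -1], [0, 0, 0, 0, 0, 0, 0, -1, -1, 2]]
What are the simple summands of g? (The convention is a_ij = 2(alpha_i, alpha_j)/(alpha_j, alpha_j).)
The diagram associated to this matrix has two connected components: the simple roots {alpha_8, alpha_9, alpha_10} form a chain of 3 nodes with single edges (A_3), and {alpha_1, alpha_2, alpha_3, alpha_4, alpha_5, alpha_6, alpha_7} form a chain of 7 nodes with a double edge at one end; the terminal node there is the unique short simple root (B_7). A semisimple Lie algebra decomposes uniquely as the direct sum of simple ideals, one per connected component of its Dynkin diagram, so g ≅ A_3 ⊕ B_7 (dimension 15 + 105 = 120).

A3 + B7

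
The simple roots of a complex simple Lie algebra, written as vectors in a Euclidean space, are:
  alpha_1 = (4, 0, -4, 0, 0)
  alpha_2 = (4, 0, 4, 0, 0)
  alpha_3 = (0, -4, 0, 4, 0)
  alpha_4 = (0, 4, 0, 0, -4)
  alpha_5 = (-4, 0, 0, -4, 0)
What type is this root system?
Compute the Cartan integers a_ij = 2(alpha_i, alpha_j)/(alpha_j, alpha_j); the resulting 5x5 Cartan matrix is
[[2, 0, 0, 0, -1], [0, 2, 0, 0, -1], [0, 0, 2, -1, -1], [0, 0, -1, 2, 0], [-1, -1, -1, 0, 2]].
All simple roots have the same length, so the diagram is simply laced. The associated Dynkin diagram is a chain of 3 nodes with a fork of two nodes at one end (D_5), so the type is D_5 (the algebra so(10)).

type D_5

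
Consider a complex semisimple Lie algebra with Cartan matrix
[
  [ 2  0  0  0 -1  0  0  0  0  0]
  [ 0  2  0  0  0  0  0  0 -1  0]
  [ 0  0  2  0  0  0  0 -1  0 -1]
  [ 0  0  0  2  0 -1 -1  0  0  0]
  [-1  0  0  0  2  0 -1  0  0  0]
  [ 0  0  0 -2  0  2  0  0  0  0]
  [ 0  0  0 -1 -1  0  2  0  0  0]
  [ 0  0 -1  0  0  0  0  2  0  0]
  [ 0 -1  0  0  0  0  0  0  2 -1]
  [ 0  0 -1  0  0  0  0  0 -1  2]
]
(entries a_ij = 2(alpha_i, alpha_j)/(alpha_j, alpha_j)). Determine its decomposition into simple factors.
The diagram associated to this matrix has two connected components: the simple roots {alpha_2, alpha_3, alpha_8, alpha_9, alpha_10} form a chain of 5 nodes with single edges (A_5), and {alpha_1, alpha_4, alpha_5, alpha_6, alpha_7} form a chain of 5 nodes with a double edge at one end; the terminal node there is the unique long simple root (C_5). A semisimple Lie algebra decomposes uniquely as the direct sum of simple ideals, one per connected component of its Dynkin diagram, so g ≅ A_5 ⊕ C_5 (dimension 35 + 55 = 90).

type A_5 ⊕ type C_5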